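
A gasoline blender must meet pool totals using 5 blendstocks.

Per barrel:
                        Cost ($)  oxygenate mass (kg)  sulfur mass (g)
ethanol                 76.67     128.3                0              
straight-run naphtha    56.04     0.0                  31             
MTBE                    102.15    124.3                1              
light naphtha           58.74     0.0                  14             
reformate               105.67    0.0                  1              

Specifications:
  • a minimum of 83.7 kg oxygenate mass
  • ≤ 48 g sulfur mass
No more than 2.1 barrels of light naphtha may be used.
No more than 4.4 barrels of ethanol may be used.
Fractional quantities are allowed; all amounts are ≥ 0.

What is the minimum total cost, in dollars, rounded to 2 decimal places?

This is a linear program. Let x1 = barrels of ethanol, x2 = barrels of straight-run naphtha, x3 = barrels of MTBE, x4 = barrels of light naphtha, x5 = barrels of reformate.
min 76.67x1 + 56.04x2 + 102.15x3 + 58.74x4 + 105.67x5 with:
  128.3x1 + 124.3x3 ≥ 83.7   (oxygenate mass)
  31x2 + 1x3 + 14x4 + 1x5 ≤ 48   (sulfur mass)
  x4 ≤ 2.1
  x1 ≤ 4.4
  x1, x2, x3, x4, x5 ≥ 0.
At the optimum only ethanol is positive (straight-run naphtha, MTBE, light naphtha, reformate = 0). The oxygenate mass requirement is met with equality.
Optimal quantities: ethanol = 0.6524 barrels.
Total cost: 76.67·0.6524 = 50.0195.

$50.02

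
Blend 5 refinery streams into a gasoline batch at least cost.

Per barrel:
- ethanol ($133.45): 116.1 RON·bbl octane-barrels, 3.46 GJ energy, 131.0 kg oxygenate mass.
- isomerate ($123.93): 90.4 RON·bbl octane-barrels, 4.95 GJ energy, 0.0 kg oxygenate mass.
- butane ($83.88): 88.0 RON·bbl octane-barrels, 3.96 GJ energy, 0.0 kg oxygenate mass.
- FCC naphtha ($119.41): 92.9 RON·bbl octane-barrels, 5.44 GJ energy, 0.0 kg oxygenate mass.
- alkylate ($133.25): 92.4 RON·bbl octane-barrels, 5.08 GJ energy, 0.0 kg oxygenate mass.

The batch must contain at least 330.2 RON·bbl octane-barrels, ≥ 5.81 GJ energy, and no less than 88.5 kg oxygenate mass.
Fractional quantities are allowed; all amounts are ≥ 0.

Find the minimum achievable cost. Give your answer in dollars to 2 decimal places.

This is a linear program. Let x1 = barrels of ethanol, x2 = barrels of isomerate, x3 = barrels of butane, x4 = barrels of FCC naphtha, x5 = barrels of alkylate.
Minimize 133.45x1 + 123.93x2 + 83.88x3 + 119.41x4 + 133.25x5 s.t.:
  116.1x1 + 90.4x2 + 88x3 + 92.9x4 + 92.4x5 ≥ 330.2   (octane-barrels)
  3.46x1 + 4.95x2 + 3.96x3 + 5.44x4 + 5.08x5 ≥ 5.81   (energy)
  131x1 ≥ 88.5   (oxygenate mass)
  x1, x2, x3, x4, x5 ≥ 0.
At the optimum only ethanol, butane are positive (isomerate, FCC naphtha, alkylate = 0). The octane-barrels and oxygenate mass requirements are met with equality.
So ethanol = 0.675573 barrels, butane = 2.86098 barrels.
Cost = 133.45·0.675573 + 83.88·2.86098 = 330.1342.

$330.13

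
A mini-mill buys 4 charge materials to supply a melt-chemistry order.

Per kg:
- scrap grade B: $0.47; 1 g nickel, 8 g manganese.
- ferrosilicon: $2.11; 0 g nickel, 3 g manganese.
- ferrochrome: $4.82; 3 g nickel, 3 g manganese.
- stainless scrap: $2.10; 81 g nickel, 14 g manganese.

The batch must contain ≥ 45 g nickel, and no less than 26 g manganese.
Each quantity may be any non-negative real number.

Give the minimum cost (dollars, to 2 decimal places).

$2.20

Set it up as a linear program. Let x1 = kg of scrap grade B, x2 = kg of ferrosilicon, x3 = kg of ferrochrome, x4 = kg of stainless scrap.
Minimise 0.47x1 + 2.11x2 + 4.82x3 + 2.1x4 with:
  1x1 + 3x3 + 81x4 ≥ 45   (nickel)
  8x1 + 3x2 + 3x3 + 14x4 ≥ 26   (manganese)
  x1, x2, x3, x4 ≥ 0.
The minimum-cost mix takes nothing from ferrosilicon, ferrochrome — only scrap grade B, stainless scrap. There the nickel and manganese constraints are tight.
Solving gives x1 = 2.328, x4 = 0.5268.
Total cost: 0.47·2.328 + 2.1·0.5268 = 2.2004.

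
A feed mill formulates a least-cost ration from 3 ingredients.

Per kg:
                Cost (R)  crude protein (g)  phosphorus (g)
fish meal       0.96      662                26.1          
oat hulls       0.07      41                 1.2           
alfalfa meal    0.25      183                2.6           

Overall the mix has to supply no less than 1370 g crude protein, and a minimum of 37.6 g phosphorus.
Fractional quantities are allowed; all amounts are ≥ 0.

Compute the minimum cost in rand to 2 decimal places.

Set it up as a linear program. Let x1 = kg of fish meal, x2 = kg of oat hulls, x3 = kg of alfalfa meal.
min 0.96x1 + 0.07x2 + 0.25x3 subject to:
  662x1 + 41x2 + 183x3 ≥ 1370   (crude protein)
  26.1x1 + 1.2x2 + 2.6x3 ≥ 37.6   (phosphorus)
  x1, x2, x3 ≥ 0.
The optimal basis is {fish meal, alfalfa meal}; oat hulls drops out. The crude protein and phosphorus requirements are met with equality.
So fish meal = 1.086 kg, alfalfa meal = 3.557 kg.
Objective = 0.96·1.086 + 0.25·3.557 = 1.9318.

R1.93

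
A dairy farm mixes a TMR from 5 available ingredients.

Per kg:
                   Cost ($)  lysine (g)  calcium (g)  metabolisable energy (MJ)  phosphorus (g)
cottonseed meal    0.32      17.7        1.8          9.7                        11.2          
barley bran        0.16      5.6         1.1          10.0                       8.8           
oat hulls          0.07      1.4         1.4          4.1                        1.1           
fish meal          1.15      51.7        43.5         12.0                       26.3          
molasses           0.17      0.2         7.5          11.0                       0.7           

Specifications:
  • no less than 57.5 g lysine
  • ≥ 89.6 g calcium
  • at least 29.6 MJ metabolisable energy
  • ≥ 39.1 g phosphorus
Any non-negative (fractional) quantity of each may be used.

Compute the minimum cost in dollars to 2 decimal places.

$2.26

Treat it as an LP. Let x1 = kg of cottonseed meal, x2 = kg of barley bran, x3 = kg of oat hulls, x4 = kg of fish meal, x5 = kg of molasses.
Minimise 0.32x1 + 0.16x2 + 0.07x3 + 1.15x4 + 0.17x5 subject to:
  17.7x1 + 5.6x2 + 1.4x3 + 51.7x4 + 0.2x5 ≥ 57.5   (lysine)
  1.8x1 + 1.1x2 + 1.4x3 + 43.5x4 + 7.5x5 ≥ 89.6   (calcium)
  9.7x1 + 10x2 + 4.1x3 + 12x4 + 11x5 ≥ 29.6   (metabolisable energy)
  11.2x1 + 8.8x2 + 1.1x3 + 26.3x4 + 0.7x5 ≥ 39.1   (phosphorus)
  x1, x2, x3, x4, x5 ≥ 0.
The optimal basis is {fish meal, molasses}; cottonseed meal, barley bran, oat hulls drop out. Binding constraints: calcium and phosphorus.
That vertex is x4 = 1.382, x5 = 3.931.
Objective = 1.15·1.382 + 0.17·3.931 = 2.2576.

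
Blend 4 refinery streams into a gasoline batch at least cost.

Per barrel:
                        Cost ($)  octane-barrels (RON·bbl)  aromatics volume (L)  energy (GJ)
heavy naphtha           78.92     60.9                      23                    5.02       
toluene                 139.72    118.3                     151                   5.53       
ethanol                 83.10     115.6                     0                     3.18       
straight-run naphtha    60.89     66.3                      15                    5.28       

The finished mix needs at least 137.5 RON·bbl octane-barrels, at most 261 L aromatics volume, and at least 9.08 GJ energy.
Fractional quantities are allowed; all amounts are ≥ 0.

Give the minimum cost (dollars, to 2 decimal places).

Let x1 = barrels of heavy naphtha, x2 = barrels of toluene, x3 = barrels of ethanol, x4 = barrels of straight-run naphtha.
Minimize 78.92x1 + 139.72x2 + 83.1x3 + 60.89x4 s.t.:
  60.9x1 + 118.3x2 + 115.6x3 + 66.3x4 ≥ 137.5   (octane-barrels)
  23x1 + 151x2 + 15x4 ≤ 261   (aromatics volume)
  5.02x1 + 5.53x2 + 3.18x3 + 5.28x4 ≥ 9.08   (energy)
  x1, x2, x3, x4 ≥ 0.
The optimal basis is {ethanol, straight-run naphtha}; heavy naphtha, toluene drop out. Binding constraints: octane-barrels and energy.
Optimal quantities: ethanol = 0.31035 barrels, straight-run naphtha = 1.5328 barrels.
Cost = 83.1·0.31035 + 60.89·1.5328 = 119.1223.

$119.12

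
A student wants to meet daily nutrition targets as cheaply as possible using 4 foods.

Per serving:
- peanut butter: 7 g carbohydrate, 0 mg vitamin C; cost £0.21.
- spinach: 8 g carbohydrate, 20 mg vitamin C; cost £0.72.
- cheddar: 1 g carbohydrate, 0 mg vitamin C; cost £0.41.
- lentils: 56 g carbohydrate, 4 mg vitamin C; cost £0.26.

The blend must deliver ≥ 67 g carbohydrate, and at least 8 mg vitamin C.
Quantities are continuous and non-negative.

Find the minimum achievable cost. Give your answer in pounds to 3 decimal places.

£0.424

This is a linear program. Let x1 = servings of peanut butter, x2 = servings of spinach, x3 = servings of cheddar, x4 = servings of lentils.
Minimise 0.21x1 + 0.72x2 + 0.41x3 + 0.26x4 s.t.:
  7x1 + 8x2 + 1x3 + 56x4 ≥ 67   (carbohydrate)
  20x2 + 4x4 ≥ 8   (vitamin C)
  x1, x2, x3, x4 ≥ 0.
The optimal basis is {spinach, lentils}; peanut butter, cheddar drop out. The carbohydrate and vitamin C requirements are met with equality.
Optimal quantities: spinach = 0.1654 servings, lentils = 1.173 servings.
Cost = 0.72·0.1654 + 0.26·1.173 = 0.42407.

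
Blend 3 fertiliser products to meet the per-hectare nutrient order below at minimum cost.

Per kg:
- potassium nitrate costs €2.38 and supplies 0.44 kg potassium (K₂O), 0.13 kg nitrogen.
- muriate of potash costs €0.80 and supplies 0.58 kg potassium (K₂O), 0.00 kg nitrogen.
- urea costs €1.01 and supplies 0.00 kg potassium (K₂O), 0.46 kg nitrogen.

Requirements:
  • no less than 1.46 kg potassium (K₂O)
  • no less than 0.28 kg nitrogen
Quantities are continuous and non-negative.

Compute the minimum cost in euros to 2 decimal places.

Treat it as an LP. Let x1 = kg of potassium nitrate, x2 = kg of muriate of potash, x3 = kg of urea.
min 2.38x1 + 0.8x2 + 1.01x3 with:
  0.44x1 + 0.58x2 ≥ 1.46   (potassium (K₂O))
  0.13x1 + 0.46x3 ≥ 0.28   (nitrogen)
  x1, x2, x3 ≥ 0.
The minimum-cost mix takes nothing from potassium nitrate — only muriate of potash, urea. Binding constraints: potassium (K₂O) and nitrogen.
So muriate of potash = 2.517 kg, urea = 0.6087 kg.
Hence cost = 0.8·2.517 + 1.01·0.6087 = €2.6284.

€2.63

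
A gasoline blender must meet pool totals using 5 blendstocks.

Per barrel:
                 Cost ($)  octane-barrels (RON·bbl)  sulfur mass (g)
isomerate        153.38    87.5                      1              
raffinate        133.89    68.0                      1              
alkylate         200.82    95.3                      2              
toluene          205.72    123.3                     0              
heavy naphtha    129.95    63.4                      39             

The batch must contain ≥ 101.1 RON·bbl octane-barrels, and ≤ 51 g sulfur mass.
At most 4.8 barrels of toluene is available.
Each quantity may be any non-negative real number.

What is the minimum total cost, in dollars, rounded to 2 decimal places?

Set it up as a linear program. Let x1 = barrels of isomerate, x2 = barrels of raffinate, x3 = barrels of alkylate, x4 = barrels of toluene, x5 = barrels of heavy naphtha.
Minimise 153.38x1 + 133.89x2 + 200.82x3 + 205.72x4 + 129.95x5 with:
  87.5x1 + 68x2 + 95.3x3 + 123.3x4 + 63.4x5 ≥ 101.1   (octane-barrels)
  1x1 + 1x2 + 2x3 + 39x5 ≤ 51   (sulfur mass)
  x4 ≤ 4.8
  x1, x2, x3, x4, x5 ≥ 0.
The optimal basis is {toluene}; isomerate, raffinate, alkylate, heavy naphtha drop out. Binding constraint: octane-barrels.
That vertex is x4 = 0.81995.
Total cost: 205.72·0.81995 = 168.6801.

$168.68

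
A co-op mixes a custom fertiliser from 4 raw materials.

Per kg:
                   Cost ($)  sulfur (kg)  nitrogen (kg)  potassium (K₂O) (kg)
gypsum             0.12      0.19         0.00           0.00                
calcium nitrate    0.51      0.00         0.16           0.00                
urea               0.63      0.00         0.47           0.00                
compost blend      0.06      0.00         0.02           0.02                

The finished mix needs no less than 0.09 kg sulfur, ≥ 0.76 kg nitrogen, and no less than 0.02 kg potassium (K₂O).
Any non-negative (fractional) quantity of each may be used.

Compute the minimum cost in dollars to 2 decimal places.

Let x1 = kg of gypsum, x2 = kg of calcium nitrate, x3 = kg of urea, x4 = kg of compost blend.
min 0.12x1 + 0.51x2 + 0.63x3 + 0.06x4 subject to:
  0.19x1 ≥ 0.09   (sulfur)
  0.16x2 + 0.47x3 + 0.02x4 ≥ 0.76   (nitrogen)
  0.02x4 ≥ 0.02   (potassium (K₂O))
  x1, x2, x3, x4 ≥ 0.
The cheapest feasible vertex uses only gypsum, urea, compost blend; calcium nitrate is not used. Binding constraints: sulfur, nitrogen, potassium (K₂O).
That vertex is x1 = 0.4737, x3 = 1.574, x4 = 1.
Total cost: 0.12·0.4737 + 0.63·1.574 + 0.06·1 = 1.1085.

$1.11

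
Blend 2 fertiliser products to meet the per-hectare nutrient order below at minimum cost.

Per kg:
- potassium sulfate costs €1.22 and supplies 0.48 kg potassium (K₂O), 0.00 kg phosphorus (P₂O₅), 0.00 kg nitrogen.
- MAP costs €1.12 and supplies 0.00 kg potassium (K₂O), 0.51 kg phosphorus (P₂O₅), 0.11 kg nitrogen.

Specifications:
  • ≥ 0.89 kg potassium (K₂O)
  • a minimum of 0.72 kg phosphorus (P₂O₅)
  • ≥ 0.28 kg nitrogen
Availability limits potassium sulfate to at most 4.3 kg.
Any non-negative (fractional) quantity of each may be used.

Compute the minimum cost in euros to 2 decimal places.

€5.11

Treat it as an LP. Let x1 = kg of potassium sulfate, x2 = kg of MAP.
Minimize 1.22x1 + 1.12x2 s.t.:
  0.48x1 ≥ 0.89   (potassium (K₂O))
  0.51x2 ≥ 0.72   (phosphorus (P₂O₅))
  0.11x2 ≥ 0.28   (nitrogen)
  x1 ≤ 4.3
  x1, x2 ≥ 0.
Both inputs are positive at the optimum. The potassium (K₂O) and nitrogen requirements are met with equality.
Optimal quantities: potassium sulfate = 1.854 kg, MAP = 2.545 kg.
Objective = 1.22·1.854 + 1.12·2.545 = 5.1123.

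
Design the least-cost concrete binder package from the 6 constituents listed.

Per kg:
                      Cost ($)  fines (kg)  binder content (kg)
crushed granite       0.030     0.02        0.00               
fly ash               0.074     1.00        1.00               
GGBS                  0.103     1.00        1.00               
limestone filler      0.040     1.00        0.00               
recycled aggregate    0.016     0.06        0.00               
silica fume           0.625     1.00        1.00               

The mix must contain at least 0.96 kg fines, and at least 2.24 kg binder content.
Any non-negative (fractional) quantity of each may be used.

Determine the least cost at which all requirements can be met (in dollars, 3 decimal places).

$0.166

Let x1 = kg of crushed granite, x2 = kg of fly ash, x3 = kg of GGBS, x4 = kg of limestone filler, x5 = kg of recycled aggregate, x6 = kg of silica fume.
Minimise 0.03x1 + 0.074x2 + 0.103x3 + 0.04x4 + 0.016x5 + 0.625x6 with:
  0.02x1 + 1x2 + 1x3 + 1x4 + 0.06x5 + 1x6 ≥ 0.96   (fines)
  1x2 + 1x3 + 1x6 ≥ 2.24   (binder content)
  x1, x2, x3, x4, x5, x6 ≥ 0.
The minimum-cost mix takes nothing from crushed granite, GGBS, limestone filler, recycled aggregate, silica fume — only fly ash. The binder content requirement is met with equality.
That vertex is x2 = 2.24.
Hence cost = 0.074·2.24 = $0.16576.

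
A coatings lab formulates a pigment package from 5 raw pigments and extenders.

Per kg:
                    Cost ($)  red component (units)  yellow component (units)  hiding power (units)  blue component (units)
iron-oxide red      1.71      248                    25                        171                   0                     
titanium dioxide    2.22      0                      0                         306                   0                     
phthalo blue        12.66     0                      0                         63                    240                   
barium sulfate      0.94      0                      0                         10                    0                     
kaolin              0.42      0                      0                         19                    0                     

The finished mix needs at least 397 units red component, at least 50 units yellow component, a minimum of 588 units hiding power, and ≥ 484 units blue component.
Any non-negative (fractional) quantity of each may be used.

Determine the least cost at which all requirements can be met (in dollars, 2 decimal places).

$29.81

Treat it as an LP. Let x1 = kg of iron-oxide red, x2 = kg of titanium dioxide, x3 = kg of phthalo blue, x4 = kg of barium sulfate, x5 = kg of kaolin.
Minimize 1.71x1 + 2.22x2 + 12.66x3 + 0.94x4 + 0.42x5 s.t.:
  248x1 ≥ 397   (red component)
  25x1 ≥ 50   (yellow component)
  171x1 + 306x2 + 63x3 + 10x4 + 19x5 ≥ 588   (hiding power)
  240x3 ≥ 484   (blue component)
  x1, x2, x3, x4, x5 ≥ 0.
The optimal basis is {iron-oxide red, titanium dioxide, phthalo blue}; barium sulfate, kaolin drop out. Binding constraints: yellow component, hiding power, blue component.
That vertex is x1 = 2, x2 = 0.38873, x3 = 2.0167.
Total cost: 1.71·2 + 2.22·0.38873 + 12.66·2.0167 = 29.8144.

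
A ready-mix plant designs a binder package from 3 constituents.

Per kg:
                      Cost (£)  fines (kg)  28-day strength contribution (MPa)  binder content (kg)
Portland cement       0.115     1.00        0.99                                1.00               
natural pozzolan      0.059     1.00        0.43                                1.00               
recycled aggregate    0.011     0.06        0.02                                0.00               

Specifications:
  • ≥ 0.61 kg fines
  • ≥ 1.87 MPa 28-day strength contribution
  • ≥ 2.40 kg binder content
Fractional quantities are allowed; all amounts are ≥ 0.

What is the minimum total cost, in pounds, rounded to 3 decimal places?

£0.225

Let x1 = kg of Portland cement, x2 = kg of natural pozzolan, x3 = kg of recycled aggregate.
Minimise 0.115x1 + 0.059x2 + 0.011x3 subject to:
  1x1 + 1x2 + 0.06x3 ≥ 0.61   (fines)
  0.99x1 + 0.43x2 + 0.02x3 ≥ 1.87   (28-day strength contribution)
  1x1 + 1x2 ≥ 2.4   (binder content)
  x1, x2, x3 ≥ 0.
At the optimum only Portland cement, natural pozzolan are positive (recycled aggregate = 0). The 28-day strength contribution and binder content requirements are met with equality.
That vertex is x1 = 1.496, x2 = 0.9036.
Cost = 0.115·1.496 + 0.059·0.9036 = 0.22535.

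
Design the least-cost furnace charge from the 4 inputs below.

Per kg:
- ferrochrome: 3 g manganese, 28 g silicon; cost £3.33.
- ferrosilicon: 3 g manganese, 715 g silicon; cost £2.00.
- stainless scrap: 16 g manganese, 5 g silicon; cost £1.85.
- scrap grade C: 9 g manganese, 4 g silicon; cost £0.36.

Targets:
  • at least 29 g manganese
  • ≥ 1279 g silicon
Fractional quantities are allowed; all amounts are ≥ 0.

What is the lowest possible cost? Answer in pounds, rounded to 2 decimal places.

£4.50

Treat it as an LP. Let x1 = kg of ferrochrome, x2 = kg of ferrosilicon, x3 = kg of stainless scrap, x4 = kg of scrap grade C.
Minimise 3.33x1 + 2x2 + 1.85x3 + 0.36x4 subject to:
  3x1 + 3x2 + 16x3 + 9x4 ≥ 29   (manganese)
  28x1 + 715x2 + 5x3 + 4x4 ≥ 1279   (silicon)
  x1, x2, x3, x4 ≥ 0.
The cheapest feasible vertex uses only ferrosilicon, scrap grade C; ferrochrome, stainless scrap are not used. Binding constraints: manganese and silicon.
Optimal quantities: ferrosilicon = 1.774 kg, scrap grade C = 2.631 kg.
Objective = 2·1.774 + 0.36·2.631 = 4.4952.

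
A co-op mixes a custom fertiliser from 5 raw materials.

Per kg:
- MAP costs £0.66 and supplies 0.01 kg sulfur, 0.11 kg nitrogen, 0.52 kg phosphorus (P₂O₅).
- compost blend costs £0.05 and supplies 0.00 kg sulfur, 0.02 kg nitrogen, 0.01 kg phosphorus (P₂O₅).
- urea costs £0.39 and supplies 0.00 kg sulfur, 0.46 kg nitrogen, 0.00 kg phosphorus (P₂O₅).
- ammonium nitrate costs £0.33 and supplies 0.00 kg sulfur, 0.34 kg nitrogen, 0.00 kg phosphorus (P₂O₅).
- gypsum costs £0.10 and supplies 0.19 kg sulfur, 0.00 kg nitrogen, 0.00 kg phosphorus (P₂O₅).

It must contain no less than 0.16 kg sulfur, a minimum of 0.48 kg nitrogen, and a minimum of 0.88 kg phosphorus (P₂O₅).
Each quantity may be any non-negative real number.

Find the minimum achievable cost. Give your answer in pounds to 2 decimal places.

Set it up as a linear program. Let x1 = kg of MAP, x2 = kg of compost blend, x3 = kg of urea, x4 = kg of ammonium nitrate, x5 = kg of gypsum.
Minimise 0.66x1 + 0.05x2 + 0.39x3 + 0.33x4 + 0.1x5 subject to:
  0.01x1 + 0.19x5 ≥ 0.16   (sulfur)
  0.11x1 + 0.02x2 + 0.46x3 + 0.34x4 ≥ 0.48   (nitrogen)
  0.52x1 + 0.01x2 ≥ 0.88   (phosphorus (P₂O₅))
  x1, x2, x3, x4, x5 ≥ 0.
The minimum-cost mix takes nothing from compost blend, ammonium nitrate — only MAP, urea, gypsum. Binding constraints: sulfur, nitrogen, phosphorus (P₂O₅).
Solving gives x1 = 1.692, x3 = 0.6388, x5 = 0.753.
Hence cost = 0.66·1.692 + 0.39·0.6388 + 0.1·0.753 = £1.4412.

£1.44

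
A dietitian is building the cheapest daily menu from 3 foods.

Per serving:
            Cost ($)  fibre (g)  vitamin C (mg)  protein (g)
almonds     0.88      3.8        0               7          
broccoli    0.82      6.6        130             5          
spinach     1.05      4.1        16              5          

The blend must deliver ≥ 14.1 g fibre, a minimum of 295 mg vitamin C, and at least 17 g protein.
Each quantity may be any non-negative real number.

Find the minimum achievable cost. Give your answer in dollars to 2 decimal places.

$2.57

Let x1 = servings of almonds, x2 = servings of broccoli, x3 = servings of spinach.
Minimize 0.88x1 + 0.82x2 + 1.05x3 subject to:
  3.8x1 + 6.6x2 + 4.1x3 ≥ 14.1   (fibre)
  130x2 + 16x3 ≥ 295   (vitamin C)
  7x1 + 5x2 + 5x3 ≥ 17   (protein)
  x1, x2, x3 ≥ 0.
At the optimum only almonds, broccoli are positive (spinach = 0). There the vitamin C and protein constraints are tight.
Solving gives x1 = 0.8077, x2 = 2.269.
Total cost: 0.88·0.8077 + 0.82·2.269 = 2.5714.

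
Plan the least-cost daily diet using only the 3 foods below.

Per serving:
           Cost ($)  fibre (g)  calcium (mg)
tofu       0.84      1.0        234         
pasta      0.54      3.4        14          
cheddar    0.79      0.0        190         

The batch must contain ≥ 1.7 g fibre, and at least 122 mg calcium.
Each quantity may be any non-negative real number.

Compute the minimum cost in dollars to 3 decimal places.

$0.611

Treat it as an LP. Let x1 = servings of tofu, x2 = servings of pasta, x3 = servings of cheddar.
min 0.84x1 + 0.54x2 + 0.79x3 with:
  1x1 + 3.4x2 ≥ 1.7   (fibre)
  234x1 + 14x2 + 190x3 ≥ 122   (calcium)
  x1, x2, x3 ≥ 0.
The optimal basis is {tofu, pasta}; cheddar drops out. There the fibre and calcium constraints are tight.
Solving gives x1 = 0.5003, x2 = 0.3529.
Total cost: 0.84·0.5003 + 0.54·0.3529 = 0.61082.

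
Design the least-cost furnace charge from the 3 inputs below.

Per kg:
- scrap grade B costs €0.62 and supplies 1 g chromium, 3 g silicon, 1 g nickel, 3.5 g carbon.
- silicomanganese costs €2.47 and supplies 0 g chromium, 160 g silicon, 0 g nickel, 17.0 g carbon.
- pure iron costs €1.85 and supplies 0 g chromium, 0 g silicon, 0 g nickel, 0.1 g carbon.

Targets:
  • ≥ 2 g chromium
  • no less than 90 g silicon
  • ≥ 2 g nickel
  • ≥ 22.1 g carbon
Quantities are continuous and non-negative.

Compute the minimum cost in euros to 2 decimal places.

€3.43

Treat it as an LP. Let x1 = kg of scrap grade B, x2 = kg of silicomanganese, x3 = kg of pure iron.
Minimize 0.62x1 + 2.47x2 + 1.85x3 s.t.:
  1x1 ≥ 2   (chromium)
  3x1 + 160x2 ≥ 90   (silicon)
  1x1 ≥ 2   (nickel)
  3.5x1 + 17x2 + 0.1x3 ≥ 22.1   (carbon)
  x1, x2, x3 ≥ 0.
At the optimum only scrap grade B, silicomanganese are positive (pure iron = 0). The chromium, nickel, carbon requirements are met with equality.
So scrap grade B = 2 kg, silicomanganese = 0.8882 kg.
Total cost: 0.62·2 + 2.47·0.8882 = 3.4339.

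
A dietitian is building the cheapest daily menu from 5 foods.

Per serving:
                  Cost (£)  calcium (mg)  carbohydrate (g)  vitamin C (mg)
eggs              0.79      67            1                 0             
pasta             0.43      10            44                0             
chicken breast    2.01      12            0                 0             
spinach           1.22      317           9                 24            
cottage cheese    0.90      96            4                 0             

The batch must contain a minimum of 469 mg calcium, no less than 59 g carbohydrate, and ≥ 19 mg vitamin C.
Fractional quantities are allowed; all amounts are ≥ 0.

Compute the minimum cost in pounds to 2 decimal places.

Let x1 = servings of eggs, x2 = servings of pasta, x3 = servings of chicken breast, x4 = servings of spinach, x5 = servings of cottage cheese.
Minimise 0.79x1 + 0.43x2 + 2.01x3 + 1.22x4 + 0.9x5 with:
  67x1 + 10x2 + 12x3 + 317x4 + 96x5 ≥ 469   (calcium)
  1x1 + 44x2 + 9x4 + 4x5 ≥ 59   (carbohydrate)
  24x4 ≥ 19   (vitamin C)
  x1, x2, x3, x4, x5 ≥ 0.
The cheapest feasible vertex uses only pasta, spinach; eggs, chicken breast, cottage cheese are not used. Binding constraints: calcium and carbohydrate.
Solving gives x2 = 1.045, x4 = 1.447.
Total cost: 0.43·1.045 + 1.22·1.447 = 2.2147.

£2.21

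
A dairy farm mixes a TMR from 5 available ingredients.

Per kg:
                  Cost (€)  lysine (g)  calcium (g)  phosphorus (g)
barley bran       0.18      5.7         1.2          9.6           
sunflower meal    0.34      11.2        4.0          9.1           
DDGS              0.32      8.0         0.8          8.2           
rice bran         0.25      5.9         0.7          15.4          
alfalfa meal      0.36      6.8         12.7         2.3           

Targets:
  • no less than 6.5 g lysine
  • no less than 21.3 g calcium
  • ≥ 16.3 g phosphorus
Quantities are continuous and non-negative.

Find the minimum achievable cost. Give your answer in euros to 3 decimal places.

€0.791

Treat it as an LP. Let x1 = kg of barley bran, x2 = kg of sunflower meal, x3 = kg of DDGS, x4 = kg of rice bran, x5 = kg of alfalfa meal.
Minimise 0.18x1 + 0.34x2 + 0.32x3 + 0.25x4 + 0.36x5 with:
  5.7x1 + 11.2x2 + 8x3 + 5.9x4 + 6.8x5 ≥ 6.5   (lysine)
  1.2x1 + 4x2 + 0.8x3 + 0.7x4 + 12.7x5 ≥ 21.3   (calcium)
  9.6x1 + 9.1x2 + 8.2x3 + 15.4x4 + 2.3x5 ≥ 16.3   (phosphorus)
  x1, x2, x3, x4, x5 ≥ 0.
The minimum-cost mix takes nothing from barley bran, sunflower meal, DDGS — only rice bran, alfalfa meal. The calcium and phosphorus requirements are met with equality.
Solving gives x4 = 0.8147, x5 = 1.632.
Hence cost = 0.25·0.8147 + 0.36·1.632 = €0.79120.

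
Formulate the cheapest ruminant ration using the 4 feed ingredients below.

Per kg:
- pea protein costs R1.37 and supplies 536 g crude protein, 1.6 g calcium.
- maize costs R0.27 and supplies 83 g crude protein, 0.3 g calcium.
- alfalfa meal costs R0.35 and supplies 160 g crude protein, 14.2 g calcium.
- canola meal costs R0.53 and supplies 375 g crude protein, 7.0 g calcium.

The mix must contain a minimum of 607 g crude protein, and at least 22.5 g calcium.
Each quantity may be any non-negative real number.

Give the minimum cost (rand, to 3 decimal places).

Let x1 = kg of pea protein, x2 = kg of maize, x3 = kg of alfalfa meal, x4 = kg of canola meal.
Minimize 1.37x1 + 0.27x2 + 0.35x3 + 0.53x4 s.t.:
  536x1 + 83x2 + 160x3 + 375x4 ≥ 607   (crude protein)
  1.6x1 + 0.3x2 + 14.2x3 + 7x4 ≥ 22.5   (calcium)
  x1, x2, x3, x4 ≥ 0.
The cheapest feasible vertex uses only alfalfa meal, canola meal; pea protein, maize are not used. Binding constraints: crude protein and calcium.
That vertex is x3 = 0.9961, x4 = 1.194.
Hence cost = 0.35·0.9961 + 0.53·1.194 = R0.98146.

R0.981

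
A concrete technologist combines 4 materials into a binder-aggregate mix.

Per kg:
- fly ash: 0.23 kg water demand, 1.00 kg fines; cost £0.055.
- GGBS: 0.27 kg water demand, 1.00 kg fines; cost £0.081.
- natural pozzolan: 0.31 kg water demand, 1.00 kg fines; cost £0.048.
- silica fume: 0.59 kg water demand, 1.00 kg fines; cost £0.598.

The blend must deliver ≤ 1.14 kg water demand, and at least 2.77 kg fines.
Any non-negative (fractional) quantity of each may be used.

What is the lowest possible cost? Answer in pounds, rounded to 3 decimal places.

Treat it as an LP. Let x1 = kg of fly ash, x2 = kg of GGBS, x3 = kg of natural pozzolan, x4 = kg of silica fume.
Minimise 0.055x1 + 0.081x2 + 0.048x3 + 0.598x4 subject to:
  0.23x1 + 0.27x2 + 0.31x3 + 0.59x4 ≤ 1.14   (water demand)
  1x1 + 1x2 + 1x3 + 1x4 ≥ 2.77   (fines)
  x1, x2, x3, x4 ≥ 0.
The minimum-cost mix takes nothing from fly ash, GGBS, silica fume — only natural pozzolan. There the fines constraint is tight.
Solving gives x3 = 2.77.
Cost = 0.048·2.77 = 0.13296.

£0.133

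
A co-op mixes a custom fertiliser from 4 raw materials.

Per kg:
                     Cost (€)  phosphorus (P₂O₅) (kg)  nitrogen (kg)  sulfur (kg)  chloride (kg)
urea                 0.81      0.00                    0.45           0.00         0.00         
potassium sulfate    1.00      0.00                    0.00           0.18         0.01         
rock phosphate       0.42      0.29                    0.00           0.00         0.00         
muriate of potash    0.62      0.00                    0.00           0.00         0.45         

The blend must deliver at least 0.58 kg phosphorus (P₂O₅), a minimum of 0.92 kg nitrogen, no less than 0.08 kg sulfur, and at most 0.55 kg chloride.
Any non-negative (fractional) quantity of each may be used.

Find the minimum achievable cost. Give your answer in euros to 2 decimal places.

Let x1 = kg of urea, x2 = kg of potassium sulfate, x3 = kg of rock phosphate, x4 = kg of muriate of potash.
Minimise 0.81x1 + 1x2 + 0.42x3 + 0.62x4 with:
  0.29x3 ≥ 0.58   (phosphorus (P₂O₅))
  0.45x1 ≥ 0.92   (nitrogen)
  0.18x2 ≥ 0.08   (sulfur)
  0.01x2 + 0.45x4 ≤ 0.55   (chloride)
  x1, x2, x3, x4 ≥ 0.
The optimal basis is {urea, potassium sulfate, rock phosphate}; muriate of potash drops out. The phosphorus (P₂O₅), nitrogen, sulfur requirements are met with equality.
Solving gives x1 = 2.044, x2 = 0.4444, x3 = 2.
Objective = 0.81·2.044 + 1·0.4444 + 0.42·2 = 2.9400.

€2.94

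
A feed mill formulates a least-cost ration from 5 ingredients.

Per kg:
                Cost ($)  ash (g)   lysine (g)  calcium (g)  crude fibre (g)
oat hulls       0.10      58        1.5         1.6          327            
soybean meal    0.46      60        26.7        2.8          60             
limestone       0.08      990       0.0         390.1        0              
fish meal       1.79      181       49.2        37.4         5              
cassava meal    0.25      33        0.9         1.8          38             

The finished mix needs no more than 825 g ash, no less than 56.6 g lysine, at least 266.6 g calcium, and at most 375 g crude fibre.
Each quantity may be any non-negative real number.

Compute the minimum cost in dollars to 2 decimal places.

Let x1 = kg of oat hulls, x2 = kg of soybean meal, x3 = kg of limestone, x4 = kg of fish meal, x5 = kg of cassava meal.
min 0.1x1 + 0.46x2 + 0.08x3 + 1.79x4 + 0.25x5 with:
  58x1 + 60x2 + 990x3 + 181x4 + 33x5 ≤ 825   (ash)
  1.5x1 + 26.7x2 + 49.2x4 + 0.9x5 ≥ 56.6   (lysine)
  1.6x1 + 2.8x2 + 390.1x3 + 37.4x4 + 1.8x5 ≥ 266.6   (calcium)
  327x1 + 60x2 + 5x4 + 38x5 ≤ 375   (crude fibre)
  x1, x2, x3, x4, x5 ≥ 0.
The optimal basis is {soybean meal, limestone}; oat hulls, fish meal, cassava meal drop out. The lysine and calcium requirements are met with equality.
Solving gives x2 = 2.12, x3 = 0.6682.
Total cost: 0.46·2.12 + 0.08·0.6682 = 1.0287.

$1.03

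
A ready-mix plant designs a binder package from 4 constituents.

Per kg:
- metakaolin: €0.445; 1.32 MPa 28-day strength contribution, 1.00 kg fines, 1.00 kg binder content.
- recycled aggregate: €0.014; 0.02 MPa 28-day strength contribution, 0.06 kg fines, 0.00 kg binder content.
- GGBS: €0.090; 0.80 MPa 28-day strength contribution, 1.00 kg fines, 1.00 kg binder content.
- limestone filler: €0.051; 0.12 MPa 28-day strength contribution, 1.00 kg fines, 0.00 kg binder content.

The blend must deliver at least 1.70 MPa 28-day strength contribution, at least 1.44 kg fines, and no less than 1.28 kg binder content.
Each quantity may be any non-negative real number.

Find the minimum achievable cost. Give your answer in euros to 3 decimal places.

€0.191

Set it up as a linear program. Let x1 = kg of metakaolin, x2 = kg of recycled aggregate, x3 = kg of GGBS, x4 = kg of limestone filler.
Minimize 0.445x1 + 0.014x2 + 0.09x3 + 0.051x4 with:
  1.32x1 + 0.02x2 + 0.8x3 + 0.12x4 ≥ 1.7   (28-day strength contribution)
  1x1 + 0.06x2 + 1x3 + 1x4 ≥ 1.44   (fines)
  1x1 + 1x3 ≥ 1.28   (binder content)
  x1, x2, x3, x4 ≥ 0.
At the optimum only GGBS is positive (metakaolin, recycled aggregate, limestone filler = 0). Binding constraint: 28-day strength contribution.
So GGBS = 2.125 kg.
Cost = 0.09·2.125 = 0.19125.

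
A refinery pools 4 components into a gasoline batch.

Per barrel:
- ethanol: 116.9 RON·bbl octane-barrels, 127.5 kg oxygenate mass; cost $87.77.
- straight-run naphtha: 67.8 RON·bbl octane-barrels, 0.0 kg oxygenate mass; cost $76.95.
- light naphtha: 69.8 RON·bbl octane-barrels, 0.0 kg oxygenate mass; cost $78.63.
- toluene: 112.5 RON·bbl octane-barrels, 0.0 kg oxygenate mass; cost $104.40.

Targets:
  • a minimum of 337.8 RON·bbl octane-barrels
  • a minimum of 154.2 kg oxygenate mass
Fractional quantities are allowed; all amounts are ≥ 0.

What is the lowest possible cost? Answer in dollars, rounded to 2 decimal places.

Set it up as a linear program. Let x1 = barrels of ethanol, x2 = barrels of straight-run naphtha, x3 = barrels of light naphtha, x4 = barrels of toluene.
Minimise 87.77x1 + 76.95x2 + 78.63x3 + 104.4x4 subject to:
  116.9x1 + 67.8x2 + 69.8x3 + 112.5x4 ≥ 337.8   (octane-barrels)
  127.5x1 ≥ 154.2   (oxygenate mass)
  x1, x2, x3, x4 ≥ 0.
The cheapest feasible vertex uses only ethanol; straight-run naphtha, light naphtha, toluene are not used. The octane-barrels requirement is met with equality.
That vertex is x1 = 2.8896.
Hence cost = 87.77·2.8896 = $253.6202.

$253.62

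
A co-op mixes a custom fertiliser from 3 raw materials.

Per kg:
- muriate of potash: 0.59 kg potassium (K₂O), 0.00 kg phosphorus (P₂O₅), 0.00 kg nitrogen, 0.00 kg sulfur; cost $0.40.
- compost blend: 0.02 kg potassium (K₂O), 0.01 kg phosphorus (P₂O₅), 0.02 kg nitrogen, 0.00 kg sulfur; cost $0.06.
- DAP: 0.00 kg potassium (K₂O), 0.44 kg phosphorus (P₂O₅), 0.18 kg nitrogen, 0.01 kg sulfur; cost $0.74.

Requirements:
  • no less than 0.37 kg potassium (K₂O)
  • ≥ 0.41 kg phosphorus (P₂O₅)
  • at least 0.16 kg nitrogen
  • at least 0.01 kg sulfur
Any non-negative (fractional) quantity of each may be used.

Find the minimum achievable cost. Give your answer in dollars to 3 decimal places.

Let x1 = kg of muriate of potash, x2 = kg of compost blend, x3 = kg of DAP.
min 0.4x1 + 0.06x2 + 0.74x3 with:
  0.59x1 + 0.02x2 ≥ 0.37   (potassium (K₂O))
  0.01x2 + 0.44x3 ≥ 0.41   (phosphorus (P₂O₅))
  0.02x2 + 0.18x3 ≥ 0.16   (nitrogen)
  0.01x3 ≥ 0.01   (sulfur)
  x1, x2, x3 ≥ 0.
At the optimum only muriate of potash, DAP are positive (compost blend = 0). The potassium (K₂O) and sulfur requirements are met with equality.
That vertex is x1 = 0.6271, x3 = 1.
Total cost: 0.4·0.6271 + 0.74·1 = 0.99084.

$0.991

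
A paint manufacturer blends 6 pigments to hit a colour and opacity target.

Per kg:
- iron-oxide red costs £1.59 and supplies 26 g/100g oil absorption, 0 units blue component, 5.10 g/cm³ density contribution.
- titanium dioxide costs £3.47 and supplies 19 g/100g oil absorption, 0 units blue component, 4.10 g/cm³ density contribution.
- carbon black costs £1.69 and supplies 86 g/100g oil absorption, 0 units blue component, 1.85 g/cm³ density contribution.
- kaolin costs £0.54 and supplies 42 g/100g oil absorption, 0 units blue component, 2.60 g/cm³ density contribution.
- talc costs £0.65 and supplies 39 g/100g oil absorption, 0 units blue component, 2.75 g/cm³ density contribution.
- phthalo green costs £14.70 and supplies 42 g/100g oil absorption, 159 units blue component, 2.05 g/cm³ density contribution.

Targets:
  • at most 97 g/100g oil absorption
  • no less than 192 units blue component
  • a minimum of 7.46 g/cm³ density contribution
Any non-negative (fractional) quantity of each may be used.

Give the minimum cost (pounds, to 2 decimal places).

£19.11

Let x1 = kg of iron-oxide red, x2 = kg of titanium dioxide, x3 = kg of carbon black, x4 = kg of kaolin, x5 = kg of talc, x6 = kg of phthalo green.
min 1.59x1 + 3.47x2 + 1.69x3 + 0.54x4 + 0.65x5 + 14.7x6 subject to:
  26x1 + 19x2 + 86x3 + 42x4 + 39x5 + 42x6 ≤ 97   (oil absorption)
  159x6 ≥ 192   (blue component)
  5.1x1 + 4.1x2 + 1.85x3 + 2.6x4 + 2.75x5 + 2.05x6 ≥ 7.46   (density contribution)
  x1, x2, x3, x4, x5, x6 ≥ 0.
The optimal basis is {iron-oxide red, kaolin, phthalo green}; titanium dioxide, carbon black, talc drop out. There the oil absorption, blue component, density contribution constraints are tight.
That vertex is x1 = 0.60719, x4 = 0.7261, x6 = 1.2075.
Hence cost = 1.59·0.60719 + 0.54·0.7261 + 14.7·1.2075 = £19.1078.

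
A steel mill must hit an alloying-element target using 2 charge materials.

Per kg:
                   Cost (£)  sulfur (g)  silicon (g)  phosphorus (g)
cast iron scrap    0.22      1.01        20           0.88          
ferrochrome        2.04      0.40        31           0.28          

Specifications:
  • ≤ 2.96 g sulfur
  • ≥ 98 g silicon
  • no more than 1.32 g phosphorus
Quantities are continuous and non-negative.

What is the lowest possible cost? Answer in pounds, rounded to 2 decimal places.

Treat it as an LP. Let x1 = kg of cast iron scrap, x2 = kg of ferrochrome.
Minimize 0.22x1 + 2.04x2 s.t.:
  1.01x1 + 0.4x2 ≤ 2.96   (sulfur)
  20x1 + 31x2 ≥ 98   (silicon)
  0.88x1 + 0.28x2 ≤ 1.32   (phosphorus)
  x1, x2 ≥ 0.
Both inputs are positive at the optimum. There the silicon and phosphorus constraints are tight.
That vertex is x1 = 0.6218, x2 = 2.76.
Hence cost = 0.22·0.6218 + 2.04·2.76 = £5.7672.

£5.77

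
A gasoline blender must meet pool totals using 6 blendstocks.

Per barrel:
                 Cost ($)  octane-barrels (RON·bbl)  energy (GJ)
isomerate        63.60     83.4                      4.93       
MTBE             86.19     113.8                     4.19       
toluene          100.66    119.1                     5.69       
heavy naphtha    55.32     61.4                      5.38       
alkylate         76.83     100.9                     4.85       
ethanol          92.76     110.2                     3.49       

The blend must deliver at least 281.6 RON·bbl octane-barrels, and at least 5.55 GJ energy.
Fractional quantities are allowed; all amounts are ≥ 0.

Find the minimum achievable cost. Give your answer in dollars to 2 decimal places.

$213.28

Let x1 = barrels of isomerate, x2 = barrels of MTBE, x3 = barrels of toluene, x4 = barrels of heavy naphtha, x5 = barrels of alkylate, x6 = barrels of ethanol.
min 63.6x1 + 86.19x2 + 100.66x3 + 55.32x4 + 76.83x5 + 92.76x6 s.t.:
  83.4x1 + 113.8x2 + 119.1x3 + 61.4x4 + 100.9x5 + 110.2x6 ≥ 281.6   (octane-barrels)
  4.93x1 + 4.19x2 + 5.69x3 + 5.38x4 + 4.85x5 + 3.49x6 ≥ 5.55   (energy)
  x1, x2, x3, x4, x5, x6 ≥ 0.
At the optimum only MTBE is positive (isomerate, toluene, heavy naphtha, alkylate, ethanol = 0). There the octane-barrels constraint is tight.
That vertex is x2 = 2.4745.
Hence cost = 86.19·2.4745 = $213.2772.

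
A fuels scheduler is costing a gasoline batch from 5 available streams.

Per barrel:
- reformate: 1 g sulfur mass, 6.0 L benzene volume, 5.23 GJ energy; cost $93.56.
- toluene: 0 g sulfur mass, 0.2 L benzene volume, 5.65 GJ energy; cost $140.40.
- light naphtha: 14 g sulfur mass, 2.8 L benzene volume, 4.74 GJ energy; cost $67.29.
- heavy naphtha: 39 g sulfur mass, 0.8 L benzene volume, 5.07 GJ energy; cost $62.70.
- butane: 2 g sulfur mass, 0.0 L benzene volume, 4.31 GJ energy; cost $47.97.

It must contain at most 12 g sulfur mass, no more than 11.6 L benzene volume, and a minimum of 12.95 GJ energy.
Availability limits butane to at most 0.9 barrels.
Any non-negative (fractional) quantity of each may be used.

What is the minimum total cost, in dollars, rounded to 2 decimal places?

Treat it as an LP. Let x1 = barrels of reformate, x2 = barrels of toluene, x3 = barrels of light naphtha, x4 = barrels of heavy naphtha, x5 = barrels of butane.
Minimize 93.56x1 + 140.4x2 + 67.29x3 + 62.7x4 + 47.97x5 subject to:
  1x1 + 14x3 + 39x4 + 2x5 ≤ 12   (sulfur mass)
  6x1 + 0.2x2 + 2.8x3 + 0.8x4 ≤ 11.6   (benzene volume)
  5.23x1 + 5.65x2 + 4.74x3 + 5.07x4 + 4.31x5 ≥ 12.95   (energy)
  x5 ≤ 0.9
  x1, x2, x3, x4, x5 ≥ 0.
The cheapest feasible vertex uses only reformate, light naphtha, butane; toluene, heavy naphtha are not used. Binding constraints: sulfur mass, energy, the butane cap.
That vertex is x1 = 1.1485, x3 = 0.64654, x5 = 0.9.
Objective = 93.56·1.1485 + 67.29·0.64654 + 47.97·0.9 = 194.1323.

$194.13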